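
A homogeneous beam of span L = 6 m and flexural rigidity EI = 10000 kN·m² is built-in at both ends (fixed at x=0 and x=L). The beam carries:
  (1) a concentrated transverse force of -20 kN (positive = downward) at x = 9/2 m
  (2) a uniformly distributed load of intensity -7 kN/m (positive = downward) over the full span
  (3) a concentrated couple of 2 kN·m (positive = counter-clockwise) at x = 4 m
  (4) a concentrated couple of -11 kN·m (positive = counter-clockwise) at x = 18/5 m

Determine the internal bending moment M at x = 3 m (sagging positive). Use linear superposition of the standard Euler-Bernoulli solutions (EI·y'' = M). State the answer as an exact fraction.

M(3) = -1079/60 kN·m

Load 1 — point force P=-20 kN at a=9/2 m (b=L-a=3/2):
  M_1 = Pb²(3a+b)x/L³ - Pab²/L²  [x≤a] = (-20)·(3/2)²·(3·(9/2)+(3/2))·3/6³ - (-20)·(9/2)·(3/2)²/6² = -15/4 kN·m
Load 2 — uniform load w=-7 kN/m over full span:
  M_2 = wLx/2 - wL²/12 - wx²/2 = (-7)·6·3/2 - (-7)·6²/12 - (-7)·3²/2 = -21/2 kN·m
Load 3 — applied couple M₀=2 kN·m at a=4 m (b=L-a=2):
  M_3 = R_Ax - M_A  [x≤a] with R_A=4/9, M_A=2/3 = (4/9)·3 - (2/3) = 2/3 kN·m
Load 4 — applied couple M₀=-11 kN·m at a=18/5 m (b=L-a=12/5):
  M_4 = R_Ax - M_A  [x≤a] with R_A=-66/25, M_A=-88/25 = (-66/25)·3 - (-88/25) = -22/5 kN·m
Superposition: M = Σ M_i = -1079/60 kN·m ≈ -17.983333 kN·m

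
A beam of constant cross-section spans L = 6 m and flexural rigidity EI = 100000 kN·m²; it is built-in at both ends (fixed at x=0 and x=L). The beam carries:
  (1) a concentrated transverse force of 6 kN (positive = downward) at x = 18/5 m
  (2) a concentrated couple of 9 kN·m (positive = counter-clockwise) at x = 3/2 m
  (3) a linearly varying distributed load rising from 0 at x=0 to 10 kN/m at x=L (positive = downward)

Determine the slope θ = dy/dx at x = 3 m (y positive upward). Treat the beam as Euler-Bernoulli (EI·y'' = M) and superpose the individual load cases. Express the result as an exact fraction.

θ(3) = -11331/400000000 rad

Load 1 — point force P=6 kN at a=18/5 m (b=L-a=12/5):
  θ_1 = -Pb²x(2aL-(3a+b)x)/(2L³EI)  [x≤a] = -6·(12/5)²·3·(2·(18/5)·6-(3·(18/5)+(12/5))·3)/(2·6³·100000) = -27/3125000 rad
Load 2 — applied couple M₀=9 kN·m at a=3/2 m (b=L-a=9/2):
  θ_2 = (R_Ax²/2 - M_Ax - M₀(x-a))/EI  [x>a] with R_A=27/16, M_A=-27/16 = ((27/16)·3²/2 - (-27/16)·3 - 9·(3-(3/2)))/100000 = -27/3200000 rad
Load 3 — triangular load w₀=10 kN/m (0→w₀ over full span):
  θ_3 = -w₀(2x(L-x)(L-2x)(x+2L)+x²(L-x)²)/(120LEI) = -10·(2·3·(6-3)·(6-2·3)·(3+2·6)+3²·(6-3)²)/(120·6·100000) = -9/800000 rad
Superposition: θ = Σ θ_i = -11331/400000000 rad ≈ -0.000028 rad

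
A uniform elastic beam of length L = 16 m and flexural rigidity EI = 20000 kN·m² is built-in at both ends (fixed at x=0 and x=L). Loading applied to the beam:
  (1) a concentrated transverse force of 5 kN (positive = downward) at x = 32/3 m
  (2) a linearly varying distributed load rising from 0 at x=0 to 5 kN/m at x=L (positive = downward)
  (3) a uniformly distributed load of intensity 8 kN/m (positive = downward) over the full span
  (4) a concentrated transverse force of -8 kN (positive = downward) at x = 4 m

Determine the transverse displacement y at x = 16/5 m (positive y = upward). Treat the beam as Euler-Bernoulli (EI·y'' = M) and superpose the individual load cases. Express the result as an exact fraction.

Load 1 — point force P=5 kN at a=32/3 m (b=L-a=16/3):
  y_1 = -Pb²x²(3aL-(3a+b)x)/(6L³EI)  [x≤a] = -5·(16/3)²·(16/5)²·(3·(32/3)·16-(3·(32/3)+(16/3))·(16/5))/(6·16³·20000) = -1472/1265625 m
Load 2 — triangular load w₀=5 kN/m (0→w₀ over full span):
  y_2 = -w₀x²(L-x)²(x+2L)/(120LEI) = -5·(16/5)²·(16-(16/5))²·((16/5)+2·16)/(120·16·20000) = -45056/5859375 m
Load 3 — uniform load w=8 kN/m over full span:
  y_3 = -wx²(L-x)²/(24EI) = -8·(16/5)²·(16-(16/5))²/(24·20000) = -32768/1171875 m
Load 4 — point force P=-8 kN at a=4 m (b=L-a=12):
  y_4 = -Pb²x²(3aL-(3a+b)x)/(6L³EI)  [x≤a] = -(-8)·12²·(16/5)²·(3·4·16-(3·4+12)·(16/5))/(6·16³·20000) = 216/78125 m
Superposition: y = Σ y_i = -5386792/158203125 m ≈ -0.034050 m

y(16/5) = -5386792/158203125 m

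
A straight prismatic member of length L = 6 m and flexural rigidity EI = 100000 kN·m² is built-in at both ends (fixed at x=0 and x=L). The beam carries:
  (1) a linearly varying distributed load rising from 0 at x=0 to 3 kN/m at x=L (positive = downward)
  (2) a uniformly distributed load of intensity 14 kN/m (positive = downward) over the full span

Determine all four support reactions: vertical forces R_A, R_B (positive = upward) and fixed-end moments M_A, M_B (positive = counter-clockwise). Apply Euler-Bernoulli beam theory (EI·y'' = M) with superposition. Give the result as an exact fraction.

R_A = 447/10 kN, M_A = 228/5 kN·m, R_B = 483/10 kN, M_B = -237/5 kN·m

Load 1 — triangular load w₀=3 kN/m (0→w₀ over full span):
  R_A = 3w₀L/20 = 3·3·6/20 = 27/10 kN
  M_A = w₀L²/30 = 3·6²/30 = 18/5 kN·m
  R_B = 7w₀L/20 = 7·3·6/20 = 63/10 kN
  M_B = -w₀L²/20 = -3·6²/20 = -27/5 kN·m
Load 2 — uniform load w=14 kN/m over full span:
  R_A = wL/2 = 14·6/2 = 42 kN
  M_A = wL²/12 = 14·6²/12 = 42 kN·m
  R_B = wL/2 = 14·6/2 = 42 kN
  M_B = -wL²/12 = -14·6²/12 = -42 kN·m
Superposition: R_A = 447/10 kN, M_A = 228/5 kN·m, R_B = 483/10 kN, M_B = -237/5 kN·m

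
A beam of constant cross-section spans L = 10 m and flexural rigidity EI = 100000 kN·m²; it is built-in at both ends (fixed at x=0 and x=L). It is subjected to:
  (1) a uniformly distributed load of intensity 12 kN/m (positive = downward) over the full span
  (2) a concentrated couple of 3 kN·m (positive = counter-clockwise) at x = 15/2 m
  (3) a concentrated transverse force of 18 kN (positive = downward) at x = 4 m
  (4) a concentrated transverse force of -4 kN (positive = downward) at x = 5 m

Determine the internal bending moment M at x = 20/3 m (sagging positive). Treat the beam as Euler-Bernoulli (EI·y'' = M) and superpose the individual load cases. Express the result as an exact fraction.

M(20/3) = 44183/1200 kN·m

Load 1 — uniform load w=12 kN/m over full span:
  M_1 = wLx/2 - wL²/12 - wx²/2 = 12·10·(20/3)/2 - 12·10²/12 - 12·(20/3)²/2 = 100/3 kN·m
Load 2 — applied couple M₀=3 kN·m at a=15/2 m (b=L-a=5/2):
  M_2 = R_Ax - M_A  [x≤a] with R_A=27/80, M_A=15/16 = (27/80)·(20/3) - (15/16) = 21/16 kN·m
Load 3 — point force P=18 kN at a=4 m (b=L-a=6):
  M_3 = Pa²(a+3b)(L-x)/L³ - Pa²b/L²  [x>a] = 18·4²·(4+3·6)·(10-(20/3))/10³ - 18·4²·6/10² = 96/25 kN·m
Load 4 — point force P=-4 kN at a=5 m (b=L-a=5):
  M_4 = Pa²(a+3b)(L-x)/L³ - Pa²b/L²  [x>a] = (-4)·5²·(5+3·5)·(10-(20/3))/10³ - (-4)·5²·5/10² = -5/3 kN·m
Superposition: M = Σ M_i = 44183/1200 kN·m ≈ 36.819167 kN·m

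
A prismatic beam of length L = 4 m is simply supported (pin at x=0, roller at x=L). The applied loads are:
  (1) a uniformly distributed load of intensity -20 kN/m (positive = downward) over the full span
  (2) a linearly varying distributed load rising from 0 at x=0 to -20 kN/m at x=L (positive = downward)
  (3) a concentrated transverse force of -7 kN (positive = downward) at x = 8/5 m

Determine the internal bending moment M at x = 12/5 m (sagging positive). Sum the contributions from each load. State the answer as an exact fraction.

M(12/5) = -1584/25 kN·m

Load 1 — uniform load w=-20 kN/m over full span:
  M_1 = wx(L-x)/2 = (-20)·(12/5)·(4-(12/5))/2 = -192/5 kN·m
Load 2 — triangular load w₀=-20 kN/m (0→w₀ over full span):
  M_2 = w₀Lx/6 - w₀x³/(6L) = (-20)·4·(12/5)/6 - (-20)·(12/5)³/(6·4) = -512/25 kN·m
Load 3 — point force P=-7 kN at a=8/5 m (b=L-a=12/5):
  M_3 = Pa(L-x)/L  [x>a] = (-7)·(8/5)·(4-(12/5))/4 = -112/25 kN·m
Superposition: M = Σ M_i = -1584/25 kN·m ≈ -63.360000 kN·m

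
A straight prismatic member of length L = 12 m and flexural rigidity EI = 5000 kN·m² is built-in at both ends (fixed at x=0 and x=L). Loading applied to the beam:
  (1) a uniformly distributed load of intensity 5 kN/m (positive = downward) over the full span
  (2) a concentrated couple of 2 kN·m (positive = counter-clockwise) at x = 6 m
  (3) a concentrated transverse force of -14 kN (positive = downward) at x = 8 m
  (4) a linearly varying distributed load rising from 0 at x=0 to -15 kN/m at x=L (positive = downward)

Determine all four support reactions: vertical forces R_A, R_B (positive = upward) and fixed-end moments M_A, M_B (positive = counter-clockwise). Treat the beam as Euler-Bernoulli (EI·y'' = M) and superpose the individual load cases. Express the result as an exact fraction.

Load 1 — uniform load w=5 kN/m over full span:
  R_A = wL/2 = 5·12/2 = 30 kN
  M_A = wL²/12 = 5·12²/12 = 60 kN·m
  R_B = wL/2 = 5·12/2 = 30 kN
  M_B = -wL²/12 = -5·12²/12 = -60 kN·m
Load 2 — applied couple M₀=2 kN·m at a=6 m (b=L-a=6):
  R_A = 6M₀ab/L³ = 6·2·6·6/12³ = 1/4 kN
  M_A = M₀b(2a-b)/L² = 2·6·(2·6-6)/12² = 1/2 kN·m
  R_B = -6M₀ab/L³ = -6·2·6·6/12³ = -1/4 kN
  M_B = M₀a(2b-a)/L² = 2·6·(2·6-6)/12² = 1/2 kN·m
Load 3 — point force P=-14 kN at a=8 m (b=L-a=4):
  R_A = Pb²(3a+b)/L³ = (-14)·4²·(3·8+4)/12³ = -98/27 kN
  M_A = Pab²/L² = (-14)·8·4²/12² = -112/9 kN·m
  R_B = Pa²(a+3b)/L³ = (-14)·8²·(8+3·4)/12³ = -280/27 kN
  M_B = -Pa²b/L² = -(-14)·8²·4/12² = 224/9 kN·m
Load 4 — triangular load w₀=-15 kN/m (0→w₀ over full span):
  R_A = 3w₀L/20 = 3·(-15)·12/20 = -27 kN
  M_A = w₀L²/30 = (-15)·12²/30 = -72 kN·m
  R_B = 7w₀L/20 = 7·(-15)·12/20 = -63 kN
  M_B = -w₀L²/20 = -(-15)·12²/20 = 108 kN·m
Superposition: R_A = -41/108 kN, M_A = -431/18 kN·m, R_B = -4711/108 kN, M_B = 1321/18 kN·m

R_A = -41/108 kN, M_A = -431/18 kN·m, R_B = -4711/108 kN, M_B = 1321/18 kN·m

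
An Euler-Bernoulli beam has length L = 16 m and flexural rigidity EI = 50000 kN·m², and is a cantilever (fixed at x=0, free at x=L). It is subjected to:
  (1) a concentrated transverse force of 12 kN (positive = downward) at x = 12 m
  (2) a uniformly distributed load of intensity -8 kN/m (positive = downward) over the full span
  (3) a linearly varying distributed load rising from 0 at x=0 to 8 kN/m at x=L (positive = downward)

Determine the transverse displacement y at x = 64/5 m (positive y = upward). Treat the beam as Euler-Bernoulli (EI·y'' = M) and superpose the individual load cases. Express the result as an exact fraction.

y(64/5) = 16129096/146484375 m

Load 1 — point force P=12 kN at a=12 m (b=L-a=4):
  y_1 = -Pa²(3x-a)/(6EI)  [x>a] = -12·12²·(3·(64/5)-12)/(6·50000) = -2376/15625 m
Load 2 — uniform load w=-8 kN/m over full span:
  y_2 = -wx²(x²-4Lx+6L²)/(24EI) = -(-8)·(64/5)²·((64/5)²-4·16·(64/5)+6·16²)/(24·50000) = 5636096/5859375 m
Load 3 — triangular load w₀=8 kN/m (0→w₀ over full span):
  y_3 = (w₀Lx³/12-w₀L²x²/6-w₀x⁵/(120L))/EI = (8·16·(64/5)³/12-8·16²·(64/5)²/6-8·(64/5)⁵/(120·16))/50000 = -102498304/146484375 m
Superposition: y = Σ y_i = 16129096/146484375 m ≈ 0.110108 m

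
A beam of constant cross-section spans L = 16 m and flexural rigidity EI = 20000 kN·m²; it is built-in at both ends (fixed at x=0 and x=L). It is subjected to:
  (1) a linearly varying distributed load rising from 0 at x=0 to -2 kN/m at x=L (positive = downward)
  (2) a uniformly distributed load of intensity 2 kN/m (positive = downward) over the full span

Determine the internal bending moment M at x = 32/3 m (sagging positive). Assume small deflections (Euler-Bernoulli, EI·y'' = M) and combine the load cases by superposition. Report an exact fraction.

M(32/3) = 2176/405 kN·m

Load 1 — triangular load w₀=-2 kN/m (0→w₀ over full span):
  M_1 = 3w₀Lx/20 - w₀L²/30 - w₀x³/(6L) = 3·(-2)·16·(32/3)/20 - (-2)·16²/30 - (-2)·(32/3)³/(6·16) = -3584/405 kN·m
Load 2 — uniform load w=2 kN/m over full span:
  M_2 = wLx/2 - wL²/12 - wx²/2 = 2·16·(32/3)/2 - 2·16²/12 - 2·(32/3)²/2 = 128/9 kN·m
Superposition: M = Σ M_i = 2176/405 kN·m ≈ 5.372840 kN·m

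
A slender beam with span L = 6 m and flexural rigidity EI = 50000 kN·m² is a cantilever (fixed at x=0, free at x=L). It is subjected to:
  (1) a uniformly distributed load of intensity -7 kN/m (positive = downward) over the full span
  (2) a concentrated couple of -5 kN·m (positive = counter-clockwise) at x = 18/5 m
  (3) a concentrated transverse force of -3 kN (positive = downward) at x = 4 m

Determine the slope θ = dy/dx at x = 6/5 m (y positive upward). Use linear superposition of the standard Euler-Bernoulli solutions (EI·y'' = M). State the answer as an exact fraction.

θ(6/5) = 2019/781250 rad

Load 1 — uniform load w=-7 kN/m over full span:
  θ_1 = -wx(x²-3Lx+3L²)/(6EI) = -(-7)·(6/5)·((6/5)²-3·6·(6/5)+3·6²)/(6·50000) = 3843/1562500 rad
Load 2 — applied couple M₀=-5 kN·m at a=18/5 m (b=L-a=12/5):
  θ_2 = M₀x/EI  [x≤a] = (-5)·(6/5)/50000 = -3/25000 rad
Load 3 — point force P=-3 kN at a=4 m (b=L-a=2):
  θ_3 = -Px(2a-x)/(2EI)  [x≤a] = -(-3)·(6/5)·(2·4-(6/5))/(2·50000) = 153/625000 rad
Superposition: θ = Σ θ_i = 2019/781250 rad ≈ 0.002584 rad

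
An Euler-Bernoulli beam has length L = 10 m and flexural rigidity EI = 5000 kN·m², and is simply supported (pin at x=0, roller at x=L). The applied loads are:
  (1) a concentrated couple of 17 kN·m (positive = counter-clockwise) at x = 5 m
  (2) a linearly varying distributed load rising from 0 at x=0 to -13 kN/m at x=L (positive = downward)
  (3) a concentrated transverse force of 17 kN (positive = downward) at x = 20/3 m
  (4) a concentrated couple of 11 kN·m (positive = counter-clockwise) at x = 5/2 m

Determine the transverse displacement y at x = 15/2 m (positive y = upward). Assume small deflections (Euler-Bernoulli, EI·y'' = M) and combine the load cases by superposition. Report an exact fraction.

Load 1 — applied couple M₀=17 kN·m at a=5 m (b=L-a=5):
  y_1 = (M₀x³/(6L)-M₀(x-a)²/2+C₁x)/EI  [x>a] with C₁=M₀(3b²-L²)/(6L)=-85/12 = (17·(15/2)³/(6·10)-17·((15/2)-5)²/2+(-85/12)·(15/2))/5000 = 17/6400 m
Load 2 — triangular load w₀=-13 kN/m (0→w₀ over full span):
  y_2 = -w₀x(7L⁴-10L²x²+3x⁴)/(360LEI) = -(-13)·(15/2)·(7·10⁴-10·10²·(15/2)²+3·(15/2)⁴)/(360·10·5000) = 1547/12288 m
Load 3 — point force P=17 kN at a=20/3 m (b=L-a=10/3):
  y_3 = -Pa(L-x)(2Lx-a²-x²)/(6LEI)  [x>a] = -17·(20/3)·(10-(15/2))·(2·10·(15/2)-(20/3)²-(15/2)²)/(6·10·5000) = -1207/25920 m
Load 4 — applied couple M₀=11 kN·m at a=5/2 m (b=L-a=15/2):
  y_4 = (M₀x³/(6L)-M₀(x-a)²/2+C₁x)/EI  [x>a] with C₁=M₀(3b²-L²)/(6L)=605/48 = (11·(15/2)³/(6·10)-11·((15/2)-(5/2))²/2+(605/48)·(15/2))/5000 = 11/1600 m
Superposition: y = Σ y_i = 737041/8294400 m ≈ 0.088860 m

y(15/2) = 737041/8294400 m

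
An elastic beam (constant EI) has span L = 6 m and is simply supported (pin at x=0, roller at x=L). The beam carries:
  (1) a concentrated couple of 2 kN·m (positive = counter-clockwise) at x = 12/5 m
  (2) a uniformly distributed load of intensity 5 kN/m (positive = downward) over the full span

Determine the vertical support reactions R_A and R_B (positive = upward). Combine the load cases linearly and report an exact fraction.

Load 1 — applied couple M₀=2 kN·m at a=12/5 m (b=L-a=18/5):
  R_A = M₀/L = 2/6 = 1/3 kN
  R_B = -M₀/L = -2/6 = -1/3 kN
Load 2 — uniform load w=5 kN/m over full span:
  R_A = wL/2 = 5·6/2 = 15 kN
  R_B = wL/2 = 5·6/2 = 15 kN
Superposition: R_A = 46/3 kN, R_B = 44/3 kN

R_A = 46/3 kN, R_B = 44/3 kN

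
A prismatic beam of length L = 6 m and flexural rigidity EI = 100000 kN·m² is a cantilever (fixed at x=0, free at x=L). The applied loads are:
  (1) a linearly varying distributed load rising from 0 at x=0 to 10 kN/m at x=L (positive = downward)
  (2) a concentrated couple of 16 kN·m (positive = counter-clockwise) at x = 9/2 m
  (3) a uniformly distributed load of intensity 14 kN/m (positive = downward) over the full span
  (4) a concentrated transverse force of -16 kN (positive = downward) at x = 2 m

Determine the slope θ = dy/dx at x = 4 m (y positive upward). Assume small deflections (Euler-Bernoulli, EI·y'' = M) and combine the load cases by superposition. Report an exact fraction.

Load 1 — triangular load w₀=10 kN/m (0→w₀ over full span):
  θ_1 = (w₀Lx²/4-w₀L²x/3-w₀x⁴/(24L))/EI = (10·6·4²/4-10·6²·4/3-10·4⁴/(24·6))/100000 = -29/11250 rad
Load 2 — applied couple M₀=16 kN·m at a=9/2 m (b=L-a=3/2):
  θ_2 = M₀x/EI  [x≤a] = 16·4/100000 = 2/3125 rad
Load 3 — uniform load w=14 kN/m over full span:
  θ_3 = -wx(x²-3Lx+3L²)/(6EI) = -14·4·(4²-3·6·4+3·6²)/(6·100000) = -91/18750 rad
Load 4 — point force P=-16 kN at a=2 m (b=L-a=4):
  θ_4 = -Pa²/(2EI)  [x>a] = -(-16)·2²/(2·100000) = 1/3125 rad
Superposition: θ = Σ θ_i = -182/28125 rad ≈ -0.006471 rad

θ(4) = -182/28125 rad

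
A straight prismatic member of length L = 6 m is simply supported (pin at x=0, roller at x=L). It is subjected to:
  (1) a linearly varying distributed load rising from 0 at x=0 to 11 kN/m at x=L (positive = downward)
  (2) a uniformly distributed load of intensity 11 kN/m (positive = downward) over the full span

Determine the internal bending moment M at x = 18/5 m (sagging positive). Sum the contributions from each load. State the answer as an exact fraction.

Load 1 — triangular load w₀=11 kN/m (0→w₀ over full span):
  M_1 = w₀Lx/6 - w₀x³/(6L) = 11·6·(18/5)/6 - 11·(18/5)³/(6·6) = 3168/125 kN·m
Load 2 — uniform load w=11 kN/m over full span:
  M_2 = wx(L-x)/2 = 11·(18/5)·(6-(18/5))/2 = 1188/25 kN·m
Superposition: M = Σ M_i = 9108/125 kN·m ≈ 72.864000 kN·m

M(18/5) = 9108/125 kN·m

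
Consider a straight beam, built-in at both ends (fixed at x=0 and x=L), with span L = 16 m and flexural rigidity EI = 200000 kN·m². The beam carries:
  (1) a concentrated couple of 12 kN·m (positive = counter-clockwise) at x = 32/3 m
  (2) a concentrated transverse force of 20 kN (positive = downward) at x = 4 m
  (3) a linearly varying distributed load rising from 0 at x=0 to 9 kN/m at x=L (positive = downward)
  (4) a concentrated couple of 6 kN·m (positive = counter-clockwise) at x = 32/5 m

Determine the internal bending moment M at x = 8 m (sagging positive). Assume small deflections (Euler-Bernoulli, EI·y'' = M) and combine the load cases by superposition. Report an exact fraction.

M(8) = 298/5 kN·m

Load 1 — applied couple M₀=12 kN·m at a=32/3 m (b=L-a=16/3):
  M_1 = R_Ax - M_A  [x≤a] with R_A=1, M_A=4 = 1·8 - 4 = 4 kN·m
Load 2 — point force P=20 kN at a=4 m (b=L-a=12):
  M_2 = Pa²(a+3b)(L-x)/L³ - Pa²b/L²  [x>a] = 20·4²·(4+3·12)·(16-8)/16³ - 20·4²·12/16² = 10 kN·m
Load 3 — triangular load w₀=9 kN/m (0→w₀ over full span):
  M_3 = 3w₀Lx/20 - w₀L²/30 - w₀x³/(6L) = 3·9·16·8/20 - 9·16²/30 - 9·8³/(6·16) = 48 kN·m
Load 4 — applied couple M₀=6 kN·m at a=32/5 m (b=L-a=48/5):
  M_4 = R_Ax - M_A - M₀  [x>a] with R_A=27/50, M_A=18/25 = (27/50)·8 - (18/25) - 6 = -12/5 kN·m
Superposition: M = Σ M_i = 298/5 kN·m ≈ 59.600000 kN·m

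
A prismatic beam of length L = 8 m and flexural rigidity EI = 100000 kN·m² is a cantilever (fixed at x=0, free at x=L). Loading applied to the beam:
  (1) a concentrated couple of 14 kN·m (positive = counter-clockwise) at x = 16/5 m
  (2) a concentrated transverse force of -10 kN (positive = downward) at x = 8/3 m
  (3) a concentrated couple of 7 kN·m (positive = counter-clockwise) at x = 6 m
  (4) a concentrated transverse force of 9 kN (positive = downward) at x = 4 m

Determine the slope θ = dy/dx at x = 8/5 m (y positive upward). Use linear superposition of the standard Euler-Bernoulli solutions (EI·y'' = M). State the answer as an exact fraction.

θ(8/5) = 163/937500 rad

Load 1 — applied couple M₀=14 kN·m at a=16/5 m (b=L-a=24/5):
  θ_1 = M₀x/EI  [x≤a] = 14·(8/5)/100000 = 7/31250 rad
Load 2 — point force P=-10 kN at a=8/3 m (b=L-a=16/3):
  θ_2 = -Px(2a-x)/(2EI)  [x≤a] = -(-10)·(8/5)·(2·(8/3)-(8/5))/(2·100000) = 14/46875 rad
Load 3 — applied couple M₀=7 kN·m at a=6 m (b=L-a=2):
  θ_3 = M₀x/EI  [x≤a] = 7·(8/5)/100000 = 7/62500 rad
Load 4 — point force P=9 kN at a=4 m (b=L-a=4):
  θ_4 = -Px(2a-x)/(2EI)  [x≤a] = -9·(8/5)·(2·4-(8/5))/(2·100000) = -36/78125 rad
Superposition: θ = Σ θ_i = 163/937500 rad ≈ 0.000174 rad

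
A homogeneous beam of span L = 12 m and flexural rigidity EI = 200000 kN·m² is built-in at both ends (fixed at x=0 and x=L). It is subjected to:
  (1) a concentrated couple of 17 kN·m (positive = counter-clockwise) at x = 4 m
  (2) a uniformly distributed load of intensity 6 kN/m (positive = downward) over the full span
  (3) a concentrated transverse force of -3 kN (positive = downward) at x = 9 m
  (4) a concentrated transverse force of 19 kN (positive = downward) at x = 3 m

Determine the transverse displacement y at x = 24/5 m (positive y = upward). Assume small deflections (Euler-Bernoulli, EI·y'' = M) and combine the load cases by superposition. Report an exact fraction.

y(24/5) = -438453/250000000 m

Load 1 — applied couple M₀=17 kN·m at a=4 m (b=L-a=8):
  y_1 = (R_Ax³/6 - M_Ax²/2 - M₀(x-a)²/2)/EI  [x>a] with R_A=17/9, M_A=0 = ((17/9)·(24/5)³/6 - 0·(24/5)²/2 - 17·((24/5)-4)²/2)/200000 = 459/3125000 m
Load 2 — uniform load w=6 kN/m over full span:
  y_2 = -wx²(L-x)²/(24EI) = -6·(24/5)²·(12-(24/5))²/(24·200000) = -2916/1953125 m
Load 3 — point force P=-3 kN at a=9 m (b=L-a=3):
  y_3 = -Pb²x²(3aL-(3a+b)x)/(6L³EI)  [x≤a] = -(-3)·3²·(24/5)²·(3·9·12-(3·9+3)·(24/5))/(6·12³·200000) = 27/500000 m
Load 4 — point force P=19 kN at a=3 m (b=L-a=9):
  y_4 = -Pa²(L-x)²(3bL-(3b+a)(L-x))/(6L³EI)  [x>a] = -19·3²·(12-(24/5))²·(3·9·12-(3·9+3)·(12-(24/5)))/(6·12³·200000) = -4617/10000000 m
Superposition: y = Σ y_i = -438453/250000000 m ≈ -0.001754 m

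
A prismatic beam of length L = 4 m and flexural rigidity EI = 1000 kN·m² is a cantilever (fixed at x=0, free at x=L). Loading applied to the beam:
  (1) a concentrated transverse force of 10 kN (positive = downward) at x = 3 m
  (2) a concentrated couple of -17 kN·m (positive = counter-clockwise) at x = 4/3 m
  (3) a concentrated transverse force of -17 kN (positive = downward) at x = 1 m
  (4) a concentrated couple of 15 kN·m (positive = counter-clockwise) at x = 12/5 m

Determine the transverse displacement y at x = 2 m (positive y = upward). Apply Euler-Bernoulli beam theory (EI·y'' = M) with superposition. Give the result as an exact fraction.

y(2) = -589/18000 m

Load 1 — point force P=10 kN at a=3 m (b=L-a=1):
  y_1 = -Px²(3a-x)/(6EI)  [x≤a] = -10·2²·(3·3-2)/(6·1000) = -7/150 m
Load 2 — applied couple M₀=-17 kN·m at a=4/3 m (b=L-a=8/3):
  y_2 = M₀a(2x-a)/(2EI)  [x>a] = (-17)·(4/3)·(2·2-(4/3))/(2·1000) = -34/1125 m
Load 3 — point force P=-17 kN at a=1 m (b=L-a=3):
  y_3 = -Pa²(3x-a)/(6EI)  [x>a] = -(-17)·1²·(3·2-1)/(6·1000) = 17/1200 m
Load 4 — applied couple M₀=15 kN·m at a=12/5 m (b=L-a=8/5):
  y_4 = M₀x²/(2EI)  [x≤a] = 15·2²/(2·1000) = 3/100 m
Superposition: y = Σ y_i = -589/18000 m ≈ -0.032722 m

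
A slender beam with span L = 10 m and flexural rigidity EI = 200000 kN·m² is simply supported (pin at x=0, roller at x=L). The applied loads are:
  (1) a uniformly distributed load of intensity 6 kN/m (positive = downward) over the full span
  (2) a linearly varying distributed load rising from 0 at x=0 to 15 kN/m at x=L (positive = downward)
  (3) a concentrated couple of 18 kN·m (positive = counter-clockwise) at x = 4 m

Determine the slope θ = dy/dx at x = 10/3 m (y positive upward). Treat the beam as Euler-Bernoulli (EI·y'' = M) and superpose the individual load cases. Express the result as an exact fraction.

Load 1 — uniform load w=6 kN/m over full span:
  θ_1 = -w(L³-6Lx²+4x³)/(24EI) = -6·(10³-6·10·(10/3)²+4·(10/3)³)/(24·200000) = -13/21600 rad
Load 2 — triangular load w₀=15 kN/m (0→w₀ over full span):
  θ_2 = -w₀(7L⁴-30L²x²+15x⁴)/(360LEI) = -15·(7·10⁴-30·10²·(10/3)²+15·(10/3)⁴)/(360·10·200000) = -13/16200 rad
Load 3 — applied couple M₀=18 kN·m at a=4 m (b=L-a=6):
  θ_3 = (M₀x²/(2L)+C₁)/EI  [x≤a] with C₁=M₀(3b²-L²)/(6L)=12/5 = (18·(10/3)²/(2·10)+(12/5))/200000 = 31/500000 rad
Superposition: θ = Σ θ_i = -13591/10125000 rad ≈ -0.001342 rad

θ(10/3) = -13591/10125000 rad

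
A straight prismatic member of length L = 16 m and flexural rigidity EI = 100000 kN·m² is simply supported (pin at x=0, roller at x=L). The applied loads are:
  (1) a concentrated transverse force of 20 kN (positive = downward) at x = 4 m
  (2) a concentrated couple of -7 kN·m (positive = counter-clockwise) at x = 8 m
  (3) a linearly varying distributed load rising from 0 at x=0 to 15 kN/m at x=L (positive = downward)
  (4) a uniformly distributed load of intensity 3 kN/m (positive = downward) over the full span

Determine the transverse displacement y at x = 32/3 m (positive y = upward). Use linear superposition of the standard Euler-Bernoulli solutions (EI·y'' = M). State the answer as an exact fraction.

Load 1 — point force P=20 kN at a=4 m (b=L-a=12):
  y_1 = -Pa(L-x)(2Lx-a²-x²)/(6LEI)  [x>a] = -20·4·(16-(32/3))·(2·16·(32/3)-4²-(32/3)²)/(6·16·100000) = -476/50625 m
Load 2 — applied couple M₀=-7 kN·m at a=8 m (b=L-a=8):
  y_2 = (M₀x³/(6L)-M₀(x-a)²/2+C₁x)/EI  [x>a] with C₁=M₀(3b²-L²)/(6L)=14/3 = ((-7)·(32/3)³/(6·16)-(-7)·((32/3)-8)²/2+(14/3)·(32/3))/100000 = -7/50625 m
Load 3 — triangular load w₀=15 kN/m (0→w₀ over full span):
  y_3 = -w₀x(7L⁴-10L²x²+3x⁴)/(360LEI) = -15·(32/3)·(7·16⁴-10·16²·(32/3)²+3·(32/3)⁴)/(360·16·100000) = -8704/151875 m
Load 4 — uniform load w=3 kN/m over full span:
  y_4 = -wx(L³-2Lx²+x³)/(24EI) = -3·(32/3)·(16³-2·16·(32/3)²+(32/3)³)/(24·100000) = -5632/253125 m
Superposition: y = Σ y_i = -67661/759375 m ≈ -0.089101 m

y(32/3) = -67661/759375 m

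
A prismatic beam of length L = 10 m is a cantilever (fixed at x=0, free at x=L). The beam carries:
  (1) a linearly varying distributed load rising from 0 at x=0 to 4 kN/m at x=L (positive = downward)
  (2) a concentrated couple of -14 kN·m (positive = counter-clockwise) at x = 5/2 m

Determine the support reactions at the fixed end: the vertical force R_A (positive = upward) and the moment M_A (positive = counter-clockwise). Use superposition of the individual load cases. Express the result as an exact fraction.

Load 1 — triangular load w₀=4 kN/m (0→w₀ over full span):
  R_A = w₀L/2 = 4·10/2 = 20 kN
  M_A = w₀L²/3 = 4·10²/3 = 400/3 kN·m
Load 2 — applied couple M₀=-14 kN·m at a=5/2 m (b=L-a=15/2):
  R_A = 0 kN
  M_A = -M₀ = -(-14) = 14 kN·m
Superposition: R_A = 20 kN, M_A = 442/3 kN·m

R_A = 20 kN, M_A = 442/3 kN·m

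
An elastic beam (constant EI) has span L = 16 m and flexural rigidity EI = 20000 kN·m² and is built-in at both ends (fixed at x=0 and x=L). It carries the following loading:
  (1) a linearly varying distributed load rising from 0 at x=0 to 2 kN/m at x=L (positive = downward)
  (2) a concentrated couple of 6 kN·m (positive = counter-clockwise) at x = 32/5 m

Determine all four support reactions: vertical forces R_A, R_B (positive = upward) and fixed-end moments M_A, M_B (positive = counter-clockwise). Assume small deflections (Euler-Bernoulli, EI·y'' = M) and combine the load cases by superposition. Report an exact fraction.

Load 1 — triangular load w₀=2 kN/m (0→w₀ over full span):
  R_A = 3w₀L/20 = 3·2·16/20 = 24/5 kN
  M_A = w₀L²/30 = 2·16²/30 = 256/15 kN·m
  R_B = 7w₀L/20 = 7·2·16/20 = 56/5 kN
  M_B = -w₀L²/20 = -2·16²/20 = -128/5 kN·m
Load 2 — applied couple M₀=6 kN·m at a=32/5 m (b=L-a=48/5):
  R_A = 6M₀ab/L³ = 6·6·(32/5)·(48/5)/16³ = 27/50 kN
  M_A = M₀b(2a-b)/L² = 6·(48/5)·(2·(32/5)-(48/5))/16² = 18/25 kN·m
  R_B = -6M₀ab/L³ = -6·6·(32/5)·(48/5)/16³ = -27/50 kN
  M_B = M₀a(2b-a)/L² = 6·(32/5)·(2·(48/5)-(32/5))/16² = 48/25 kN·m
Superposition: R_A = 267/50 kN, M_A = 1334/75 kN·m, R_B = 533/50 kN, M_B = -592/25 kN·m

R_A = 267/50 kN, M_A = 1334/75 kN·m, R_B = 533/50 kN, M_B = -592/25 kN·m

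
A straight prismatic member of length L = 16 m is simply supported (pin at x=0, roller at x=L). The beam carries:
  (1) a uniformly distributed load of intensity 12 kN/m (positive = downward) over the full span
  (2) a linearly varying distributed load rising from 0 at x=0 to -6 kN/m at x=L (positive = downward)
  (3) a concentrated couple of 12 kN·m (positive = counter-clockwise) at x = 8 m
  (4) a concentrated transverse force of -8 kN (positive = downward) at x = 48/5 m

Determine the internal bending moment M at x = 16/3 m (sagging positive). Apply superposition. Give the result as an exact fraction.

Load 1 — uniform load w=12 kN/m over full span:
  M_1 = wx(L-x)/2 = 12·(16/3)·(16-(16/3))/2 = 1024/3 kN·m
Load 2 — triangular load w₀=-6 kN/m (0→w₀ over full span):
  M_2 = w₀Lx/6 - w₀x³/(6L) = (-6)·16·(16/3)/6 - (-6)·(16/3)³/(6·16) = -2048/27 kN·m
Load 3 — applied couple M₀=12 kN·m at a=8 m (b=L-a=8):
  M_3 = M₀x/L  [x≤a] = 12·(16/3)/16 = 4 kN·m
Load 4 — point force P=-8 kN at a=48/5 m (b=L-a=32/5):
  M_4 = Pbx/L  [x≤a] = (-8)·(32/5)·(16/3)/16 = -256/15 kN·m
Superposition: M = Σ M_i = 34076/135 kN·m ≈ 252.414815 kN·m

M(16/3) = 34076/135 kN·m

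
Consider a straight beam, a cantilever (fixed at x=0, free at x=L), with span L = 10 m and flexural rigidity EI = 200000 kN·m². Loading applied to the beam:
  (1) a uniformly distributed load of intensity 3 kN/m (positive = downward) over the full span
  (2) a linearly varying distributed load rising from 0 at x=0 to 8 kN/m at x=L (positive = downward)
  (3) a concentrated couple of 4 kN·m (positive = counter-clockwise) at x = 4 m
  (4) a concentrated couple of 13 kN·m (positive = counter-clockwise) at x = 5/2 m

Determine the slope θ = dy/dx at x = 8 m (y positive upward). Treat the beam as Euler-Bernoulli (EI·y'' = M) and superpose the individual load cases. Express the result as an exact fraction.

Load 1 — uniform load w=3 kN/m over full span:
  θ_1 = -wx(x²-3Lx+3L²)/(6EI) = -3·8·(8²-3·10·8+3·10²)/(6·200000) = -31/12500 rad
Load 2 — triangular load w₀=8 kN/m (0→w₀ over full span):
  θ_2 = (w₀Lx²/4-w₀L²x/3-w₀x⁴/(24L))/EI = (8·10·8²/4-8·10²·8/3-8·8⁴/(24·10))/200000 = -232/46875 rad
Load 3 — applied couple M₀=4 kN·m at a=4 m (b=L-a=6):
  θ_3 = M₀a/EI  [x>a] = 4·4/200000 = 1/12500 rad
Load 4 — applied couple M₀=13 kN·m at a=5/2 m (b=L-a=15/2):
  θ_4 = M₀a/EI  [x>a] = 13·(5/2)/200000 = 13/80000 rad
Superposition: θ = Σ θ_i = -43121/6000000 rad ≈ -0.007187 rad

θ(8) = -43121/6000000 rad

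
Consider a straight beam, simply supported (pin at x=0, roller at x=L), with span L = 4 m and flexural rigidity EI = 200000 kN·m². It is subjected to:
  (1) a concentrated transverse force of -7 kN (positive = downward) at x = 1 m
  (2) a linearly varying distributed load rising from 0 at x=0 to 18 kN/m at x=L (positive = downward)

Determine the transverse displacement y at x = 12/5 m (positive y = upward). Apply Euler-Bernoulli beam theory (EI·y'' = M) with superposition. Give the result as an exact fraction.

Load 1 — point force P=-7 kN at a=1 m (b=L-a=3):
  y_1 = -Pa(L-x)(2Lx-a²-x²)/(6LEI)  [x>a] = -(-7)·1·(4-(12/5))·(2·4·(12/5)-1²-(12/5)²)/(6·4·200000) = 2177/75000000 m
Load 2 — triangular load w₀=18 kN/m (0→w₀ over full span):
  y_2 = -w₀x(7L⁴-10L²x²+3x⁴)/(360LEI) = -18·(12/5)·(7·4⁴-10·4²·(12/5)²+3·(12/5)⁴)/(360·4·200000) = -7104/48828125 m
Superposition: y = Σ y_i = -1091843/9375000000 m ≈ -0.000116 m

y(12/5) = -1091843/9375000000 m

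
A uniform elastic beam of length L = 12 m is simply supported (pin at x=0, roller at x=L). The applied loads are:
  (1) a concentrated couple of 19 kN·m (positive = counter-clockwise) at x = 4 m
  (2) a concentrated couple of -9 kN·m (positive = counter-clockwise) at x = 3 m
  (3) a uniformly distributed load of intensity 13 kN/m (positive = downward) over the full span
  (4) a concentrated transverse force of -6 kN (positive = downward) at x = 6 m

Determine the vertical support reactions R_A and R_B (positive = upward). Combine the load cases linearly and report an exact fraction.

R_A = 455/6 kN, R_B = 445/6 kN

Load 1 — applied couple M₀=19 kN·m at a=4 m (b=L-a=8):
  R_A = M₀/L = 19/12 kN
  R_B = -M₀/L = -19/12 kN
Load 2 — applied couple M₀=-9 kN·m at a=3 m (b=L-a=9):
  R_A = M₀/L = (-9)/12 = -3/4 kN
  R_B = -M₀/L = -(-9)/12 = 3/4 kN
Load 3 — uniform load w=13 kN/m over full span:
  R_A = wL/2 = 13·12/2 = 78 kN
  R_B = wL/2 = 13·12/2 = 78 kN
Load 4 — point force P=-6 kN at a=6 m (b=L-a=6):
  R_A = Pb/L = (-6)·6/12 = -3 kN
  R_B = Pa/L = (-6)·6/12 = -3 kN
Superposition: R_A = 455/6 kN, R_B = 445/6 kN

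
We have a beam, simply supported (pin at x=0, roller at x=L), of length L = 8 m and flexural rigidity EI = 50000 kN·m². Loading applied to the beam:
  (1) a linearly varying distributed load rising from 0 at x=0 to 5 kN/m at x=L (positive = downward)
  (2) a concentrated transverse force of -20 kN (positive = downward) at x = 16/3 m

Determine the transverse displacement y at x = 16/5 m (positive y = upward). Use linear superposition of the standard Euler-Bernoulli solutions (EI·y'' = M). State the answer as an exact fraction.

y(16/5) = 652352/791015625 m

Load 1 — triangular load w₀=5 kN/m (0→w₀ over full span):
  y_1 = -w₀x(7L⁴-10L²x²+3x⁴)/(360LEI) = -5·(16/5)·(7·8⁴-10·8²·(16/5)²+3·(16/5)⁴)/(360·8·50000) = -73024/29296875 m
Load 2 — point force P=-20 kN at a=16/3 m (b=L-a=8/3):
  y_2 = -Pbx(L²-b²-x²)/(6LEI)  [x≤a] = -(-20)·(8/3)·(16/5)·(8²-(8/3)²-(16/5)²)/(6·8·50000) = 20992/6328125 m
Superposition: y = Σ y_i = 652352/791015625 m ≈ 0.000825 m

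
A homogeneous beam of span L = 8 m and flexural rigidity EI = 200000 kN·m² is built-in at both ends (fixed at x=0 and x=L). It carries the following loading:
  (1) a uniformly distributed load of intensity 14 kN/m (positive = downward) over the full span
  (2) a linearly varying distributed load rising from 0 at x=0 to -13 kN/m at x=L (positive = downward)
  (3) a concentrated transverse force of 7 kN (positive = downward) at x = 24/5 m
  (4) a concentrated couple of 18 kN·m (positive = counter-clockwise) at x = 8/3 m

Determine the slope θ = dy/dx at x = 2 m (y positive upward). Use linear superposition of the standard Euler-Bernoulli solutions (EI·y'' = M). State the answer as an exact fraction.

θ(2) = -15237/100000000 rad

Load 1 — uniform load w=14 kN/m over full span:
  θ_1 = -wx(L-x)(L-2x)/(12EI) = -14·2·(8-2)·(8-2·2)/(12·200000) = -7/25000 rad
Load 2 — triangular load w₀=-13 kN/m (0→w₀ over full span):
  θ_2 = -w₀(2x(L-x)(L-2x)(x+2L)+x²(L-x)²)/(120LEI) = -(-13)·(2·2·(8-2)·(8-2·2)·(2+2·8)+2²·(8-2)²)/(120·8·200000) = 507/4000000 rad
Load 3 — point force P=7 kN at a=24/5 m (b=L-a=16/5):
  θ_3 = -Pb²x(2aL-(3a+b)x)/(2L³EI)  [x≤a] = -7·(16/5)²·2·(2·(24/5)·8-(3·(24/5)+(16/5))·2)/(2·8³·200000) = -91/3125000 rad
Load 4 — applied couple M₀=18 kN·m at a=8/3 m (b=L-a=16/3):
  θ_4 = (R_Ax²/2 - M_Ax)/EI  [x≤a] with R_A=3, M_A=0 = (3·2²/2 - 0·2)/200000 = 3/100000 rad
Superposition: θ = Σ θ_i = -15237/100000000 rad ≈ -0.000152 rad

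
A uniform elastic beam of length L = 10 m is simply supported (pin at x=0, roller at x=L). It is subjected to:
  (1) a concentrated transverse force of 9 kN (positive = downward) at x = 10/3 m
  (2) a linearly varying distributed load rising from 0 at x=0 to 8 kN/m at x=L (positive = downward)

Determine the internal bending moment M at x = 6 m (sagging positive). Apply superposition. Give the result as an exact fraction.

Load 1 — point force P=9 kN at a=10/3 m (b=L-a=20/3):
  M_1 = Pa(L-x)/L  [x>a] = 9·(10/3)·(10-6)/10 = 12 kN·m
Load 2 — triangular load w₀=8 kN/m (0→w₀ over full span):
  M_2 = w₀Lx/6 - w₀x³/(6L) = 8·10·6/6 - 8·6³/(6·10) = 256/5 kN·m
Superposition: M = Σ M_i = 316/5 kN·m ≈ 63.200000 kN·m

M(6) = 316/5 kN·m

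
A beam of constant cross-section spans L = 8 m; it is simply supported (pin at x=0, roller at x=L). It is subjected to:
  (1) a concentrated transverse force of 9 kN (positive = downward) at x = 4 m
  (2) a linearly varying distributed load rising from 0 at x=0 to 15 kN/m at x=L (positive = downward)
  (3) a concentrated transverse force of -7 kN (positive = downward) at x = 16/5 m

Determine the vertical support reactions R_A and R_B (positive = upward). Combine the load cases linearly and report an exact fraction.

Load 1 — point force P=9 kN at a=4 m (b=L-a=4):
  R_A = Pb/L = 9·4/8 = 9/2 kN
  R_B = Pa/L = 9·4/8 = 9/2 kN
Load 2 — triangular load w₀=15 kN/m (0→w₀ over full span):
  R_A = w₀L/6 = 15·8/6 = 20 kN
  R_B = w₀L/3 = 15·8/3 = 40 kN
Load 3 — point force P=-7 kN at a=16/5 m (b=L-a=24/5):
  R_A = Pb/L = (-7)·(24/5)/8 = -21/5 kN
  R_B = Pa/L = (-7)·(16/5)/8 = -14/5 kN
Superposition: R_A = 203/10 kN, R_B = 417/10 kN

R_A = 203/10 kN, R_B = 417/10 kN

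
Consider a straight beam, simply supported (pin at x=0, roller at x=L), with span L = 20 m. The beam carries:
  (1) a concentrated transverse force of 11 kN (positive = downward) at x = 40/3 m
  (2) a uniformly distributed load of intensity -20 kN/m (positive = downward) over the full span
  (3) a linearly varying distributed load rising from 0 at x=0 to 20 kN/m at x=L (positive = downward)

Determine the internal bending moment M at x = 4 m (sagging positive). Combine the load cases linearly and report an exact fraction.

Load 1 — point force P=11 kN at a=40/3 m (b=L-a=20/3):
  M_1 = Pbx/L  [x≤a] = 11·(20/3)·4/20 = 44/3 kN·m
Load 2 — uniform load w=-20 kN/m over full span:
  M_2 = wx(L-x)/2 = (-20)·4·(20-4)/2 = -640 kN·m
Load 3 — triangular load w₀=20 kN/m (0→w₀ over full span):
  M_3 = w₀Lx/6 - w₀x³/(6L) = 20·20·4/6 - 20·4³/(6·20) = 256 kN·m
Superposition: M = Σ M_i = -1108/3 kN·m ≈ -369.333333 kN·m

M(4) = -1108/3 kN·m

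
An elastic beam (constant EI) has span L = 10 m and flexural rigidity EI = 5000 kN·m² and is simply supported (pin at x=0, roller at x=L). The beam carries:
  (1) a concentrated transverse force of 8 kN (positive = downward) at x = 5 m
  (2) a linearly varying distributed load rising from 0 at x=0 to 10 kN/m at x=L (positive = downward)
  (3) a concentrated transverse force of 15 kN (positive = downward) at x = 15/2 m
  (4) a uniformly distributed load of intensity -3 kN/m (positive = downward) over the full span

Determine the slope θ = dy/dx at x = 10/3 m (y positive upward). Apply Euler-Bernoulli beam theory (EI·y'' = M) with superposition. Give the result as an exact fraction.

θ(10/3) = -6989/311040 rad

Load 1 — point force P=8 kN at a=5 m (b=L-a=5):
  θ_1 = -Pb(L²-b²-3x²)/(6LEI)  [x≤a] = -8·5·(10²-5²-3·(10/3)²)/(6·10·5000) = -1/180 rad
Load 2 — triangular load w₀=10 kN/m (0→w₀ over full span):
  θ_2 = -w₀(7L⁴-30L²x²+15x⁴)/(360LEI) = -10·(7·10⁴-30·10²·(10/3)²+15·(10/3)⁴)/(360·10·5000) = -26/1215 rad
Load 3 — point force P=15 kN at a=15/2 m (b=L-a=5/2):
  θ_3 = -Pb(L²-b²-3x²)/(6LEI)  [x≤a] = -15·(5/2)·(10²-(5/2)²-3·(10/3)²)/(6·10·5000) = -29/3840 rad
Load 4 — uniform load w=-3 kN/m over full span:
  θ_4 = -w(L³-6Lx²+4x³)/(24EI) = -(-3)·(10³-6·10·(10/3)²+4·(10/3)³)/(24·5000) = 13/1080 rad
Superposition: θ = Σ θ_i = -6989/311040 rad ≈ -0.022470 rad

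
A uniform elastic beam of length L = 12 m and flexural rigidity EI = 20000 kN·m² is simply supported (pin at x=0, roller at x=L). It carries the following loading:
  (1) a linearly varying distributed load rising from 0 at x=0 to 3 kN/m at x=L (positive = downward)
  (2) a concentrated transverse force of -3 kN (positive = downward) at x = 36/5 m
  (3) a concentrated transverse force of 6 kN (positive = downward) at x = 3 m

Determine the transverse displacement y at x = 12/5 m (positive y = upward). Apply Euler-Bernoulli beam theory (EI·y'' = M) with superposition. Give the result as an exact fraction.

y(12/5) = -4312467/312500000 m

Load 1 — triangular load w₀=3 kN/m (0→w₀ over full span):
  y_1 = -w₀x(7L⁴-10L²x²+3x⁴)/(360LEI) = -3·(12/5)·(7·12⁴-10·12²·(12/5)²+3·(12/5)⁴)/(360·12·20000) = -111456/9765625 m
Load 2 — point force P=-3 kN at a=36/5 m (b=L-a=24/5):
  y_2 = -Pbx(L²-b²-x²)/(6LEI)  [x≤a] = -(-3)·(24/5)·(12/5)·(12²-(24/5)²-(12/5)²)/(6·12·20000) = 216/78125 m
Load 3 — point force P=6 kN at a=3 m (b=L-a=9):
  y_3 = -Pbx(L²-b²-x²)/(6LEI)  [x≤a] = -6·9·(12/5)·(12²-9²-(12/5)²)/(6·12·20000) = -12879/2500000 m
Superposition: y = Σ y_i = -4312467/312500000 m ≈ -0.013800 m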